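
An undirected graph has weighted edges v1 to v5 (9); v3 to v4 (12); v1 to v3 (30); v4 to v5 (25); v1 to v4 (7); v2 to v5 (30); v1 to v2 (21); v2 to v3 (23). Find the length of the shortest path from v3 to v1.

Some routes from v3 to v1:
v3→v2→v1: 23 + 21 = 44
v3→v1: 30
v3→v4→v5→v1: 12 + 25 + 9 = 46
v3→v2→v5→v4→v1: 23 + 30 + 25 + 7 = 85
v3→v4→v1: 12 + 7 = 19
v3→v2→v5→v1: 23 + 30 + 9 = 62
Shortest: 19.

19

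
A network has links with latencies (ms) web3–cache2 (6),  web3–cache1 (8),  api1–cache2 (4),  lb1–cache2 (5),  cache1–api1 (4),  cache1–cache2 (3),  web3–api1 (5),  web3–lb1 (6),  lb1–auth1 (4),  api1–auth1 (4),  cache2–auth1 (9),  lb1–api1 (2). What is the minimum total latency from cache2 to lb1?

Some routes from cache2 to lb1:
cache2 -> cache1 -> api1 -> lb1: 3 + 4 + 2 = 9
cache2 -> lb1: 5
cache2 -> api1 -> lb1: 4 + 2 = 6
cache2 -> api1 -> auth1 -> lb1: 4 + 4 + 4 = 12
cache2 -> web3 -> lb1: 6 + 6 = 12
cache2 -> web3 -> api1 -> lb1: 6 + 5 + 2 = 13
The minimum is 5 ms.

5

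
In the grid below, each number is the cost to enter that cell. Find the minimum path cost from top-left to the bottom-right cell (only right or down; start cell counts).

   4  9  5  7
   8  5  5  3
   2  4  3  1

Take r0c0 → r1c0 → r2c0 → r2c1 → r2c2 → r2c3 for a total of 4 + 8 + 2 + 4 + 3 + 1 = 22.

22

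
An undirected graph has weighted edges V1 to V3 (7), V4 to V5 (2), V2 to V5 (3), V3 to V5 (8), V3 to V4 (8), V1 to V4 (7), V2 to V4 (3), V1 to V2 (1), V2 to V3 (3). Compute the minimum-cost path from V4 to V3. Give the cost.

A few of the V4→V3 routes:
V4→V5→V2→V3: 2 + 3 + 3 = 8
V4→V3: 8
V4→V2→V3: 3 + 3 = 6
The minimum is 6.

6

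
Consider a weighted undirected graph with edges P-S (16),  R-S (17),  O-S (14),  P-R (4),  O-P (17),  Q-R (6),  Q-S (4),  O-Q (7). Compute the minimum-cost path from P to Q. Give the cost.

10

A few of the P→Q routes:
P -> O -> S -> Q: 17 + 14 + 4 = 35
P -> R -> S -> Q: 4 + 17 + 4 = 25
P -> R -> Q: 4 + 6 = 10
P -> S -> Q: 16 + 4 = 20
P -> O -> Q: 17 + 7 = 24
P -> S -> O -> Q: 16 + 14 + 7 = 37
Shortest: 10.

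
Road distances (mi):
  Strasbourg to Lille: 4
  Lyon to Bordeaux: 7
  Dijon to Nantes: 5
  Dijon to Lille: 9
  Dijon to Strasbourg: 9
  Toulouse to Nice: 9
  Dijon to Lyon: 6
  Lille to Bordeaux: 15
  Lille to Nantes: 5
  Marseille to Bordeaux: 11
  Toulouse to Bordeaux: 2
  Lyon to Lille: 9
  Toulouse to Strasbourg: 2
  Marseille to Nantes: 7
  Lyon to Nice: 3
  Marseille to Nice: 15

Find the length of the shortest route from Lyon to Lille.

Comparing a few candidate routes:
Lyon -> Lille: 9
Lyon -> Dijon -> Nantes -> Lille: 6 + 5 + 5 = 16
Lyon -> Dijon -> Lille: 6 + 9 = 15
Lyon -> Dijon -> Strasbourg -> Lille: 6 + 9 + 4 = 19
Lyon -> Nice -> Toulouse -> Strasbourg -> Lille: 3 + 9 + 2 + 4 = 18
Lyon -> Bordeaux -> Toulouse -> Strasbourg -> Lille: 7 + 2 + 2 + 4 = 15
The minimum is 9 mi.

9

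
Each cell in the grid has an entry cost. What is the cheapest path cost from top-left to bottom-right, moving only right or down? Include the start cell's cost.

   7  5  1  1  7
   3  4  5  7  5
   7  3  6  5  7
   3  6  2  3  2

30

One optimal route is [0,0]→[1,0]→[1,1]→[2,1]→[2,2]→[3,2]→[3,3]→[3,4].
Its cost is 7 + 3 + 4 + 3 + 6 + 2 + 3 + 2 = 30.
(Top row then right column would cost 35.)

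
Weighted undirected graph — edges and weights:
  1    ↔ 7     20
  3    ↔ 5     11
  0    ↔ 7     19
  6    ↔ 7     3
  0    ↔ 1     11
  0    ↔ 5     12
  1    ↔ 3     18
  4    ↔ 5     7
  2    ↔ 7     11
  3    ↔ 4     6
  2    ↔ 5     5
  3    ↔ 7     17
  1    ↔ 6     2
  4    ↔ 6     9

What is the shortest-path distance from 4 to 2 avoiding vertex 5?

23

Comparing a few candidate routes:
4 - 3 - 7 - 2: 6 + 17 + 11 = 34
4 - 6 - 7 - 2: 9 + 3 + 11 = 23
4 - 6 - 1 - 7 - 2: 9 + 2 + 20 + 11 = 42
4 - 3 - 1 - 6 - 7 - 2: 6 + 18 + 2 + 3 + 11 = 40
4 - 6 - 1 - 0 - 7 - 2: 9 + 2 + 11 + 19 + 11 = 52
The minimum is 23.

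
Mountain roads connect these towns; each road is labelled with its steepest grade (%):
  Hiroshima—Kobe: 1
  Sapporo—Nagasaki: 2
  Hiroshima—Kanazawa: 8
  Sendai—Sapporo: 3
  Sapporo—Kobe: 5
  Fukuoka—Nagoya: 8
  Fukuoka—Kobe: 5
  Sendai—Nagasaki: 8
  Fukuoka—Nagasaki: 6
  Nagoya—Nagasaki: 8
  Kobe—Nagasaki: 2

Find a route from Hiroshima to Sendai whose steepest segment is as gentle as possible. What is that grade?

Comparing a few candidate routes:
Hiroshima→Kobe→Nagasaki→Sapporo→Sendai: max(1, 2, 2, 3) = 3
Hiroshima→Kobe→Fukuoka→Nagasaki→Sapporo→Sendai: max(1, 5, 6, 2, 3) = 6
Hiroshima→Kobe→Sapporo→Sendai: max(1, 5, 3) = 5
Smallest bottleneck: 3%.

3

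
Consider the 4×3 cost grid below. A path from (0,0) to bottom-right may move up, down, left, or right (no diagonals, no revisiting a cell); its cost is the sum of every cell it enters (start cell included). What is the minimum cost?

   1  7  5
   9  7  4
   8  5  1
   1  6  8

One optimal route is [0,0] -> [0,1] -> [0,2] -> [1,2] -> [2,2] -> [3,2].
Its cost is 1 + 7 + 5 + 4 + 1 + 8 = 26.

26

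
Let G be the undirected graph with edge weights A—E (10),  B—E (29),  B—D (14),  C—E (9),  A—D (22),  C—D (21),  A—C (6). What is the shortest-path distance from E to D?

30

Some routes from E to D:
E → A → C → D: 10 + 6 + 21 = 37
E → A → D: 10 + 22 = 32
E → C → D: 9 + 21 = 30
Shortest: 30.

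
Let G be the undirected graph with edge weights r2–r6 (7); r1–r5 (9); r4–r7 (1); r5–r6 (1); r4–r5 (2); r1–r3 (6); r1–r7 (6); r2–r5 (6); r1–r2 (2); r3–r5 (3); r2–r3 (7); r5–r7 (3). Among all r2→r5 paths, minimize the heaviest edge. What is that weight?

A few of the r2→r5 routes:
r2→r1→r7→r5: max(2, 6, 3) = 6
r2→r1→r3→r5: max(2, 6, 3) = 6
r2→r1→r7→r4→r5: max(2, 6, 1, 2) = 6
The minimum achievable maximum is 6.

6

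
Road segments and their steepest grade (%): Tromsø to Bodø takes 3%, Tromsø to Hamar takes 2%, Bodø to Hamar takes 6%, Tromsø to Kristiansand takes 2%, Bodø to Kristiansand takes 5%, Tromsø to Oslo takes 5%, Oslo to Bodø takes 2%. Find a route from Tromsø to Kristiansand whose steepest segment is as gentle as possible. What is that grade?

2

Routes from Tromsø to Kristiansand:
Tromsø -> Kristiansand: max(2) = 2
Tromsø -> Hamar -> Bodø -> Kristiansand: max(2, 6, 5) = 6
Tromsø -> Bodø -> Kristiansand: max(3, 5) = 5
Tromsø -> Oslo -> Bodø -> Kristiansand: max(5, 2, 5) = 5
The minimum achievable maximum is 2%.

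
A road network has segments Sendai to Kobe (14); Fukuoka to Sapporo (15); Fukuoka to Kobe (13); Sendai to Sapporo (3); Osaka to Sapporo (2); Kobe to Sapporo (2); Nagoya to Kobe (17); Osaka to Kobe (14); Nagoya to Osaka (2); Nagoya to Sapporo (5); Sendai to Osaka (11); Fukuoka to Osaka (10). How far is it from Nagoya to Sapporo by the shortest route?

Checking several routes:
Nagoya → Sapporo: 5
Nagoya → Osaka → Sendai → Sapporo: 2 + 11 + 3 = 16
Nagoya → Osaka → Kobe → Sapporo: 2 + 14 + 2 = 18
Nagoya → Kobe → Sapporo: 17 + 2 = 19
Nagoya → Osaka → Sapporo: 2 + 2 = 4
The minimum is 4 mi.

4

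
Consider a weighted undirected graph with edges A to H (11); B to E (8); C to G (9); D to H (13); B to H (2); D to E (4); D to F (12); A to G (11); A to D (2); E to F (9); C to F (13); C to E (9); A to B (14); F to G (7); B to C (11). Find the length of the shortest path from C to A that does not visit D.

20

Some routes from C to A avoiding D:
C-E-B-H-A: 9 + 8 + 2 + 11 = 30
C-E-B-A: 9 + 8 + 14 = 31
C-F-G-A: 13 + 7 + 11 = 31
C-B-H-A: 11 + 2 + 11 = 24
C-B-A: 11 + 14 = 25
C-G-A: 9 + 11 = 20
Shortest: 20.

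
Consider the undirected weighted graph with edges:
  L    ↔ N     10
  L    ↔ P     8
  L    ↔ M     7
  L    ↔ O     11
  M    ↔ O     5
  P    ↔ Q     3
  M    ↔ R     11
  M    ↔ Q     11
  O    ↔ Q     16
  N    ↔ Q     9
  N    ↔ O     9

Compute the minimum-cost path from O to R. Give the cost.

16

Some routes from O to R:
O -> N -> Q -> M -> R: 9 + 9 + 11 + 11 = 40
O -> N -> L -> M -> R: 9 + 10 + 7 + 11 = 37
O -> L -> P -> Q -> M -> R: 11 + 8 + 3 + 11 + 11 = 44
O -> M -> R: 5 + 11 = 16
O -> L -> M -> R: 11 + 7 + 11 = 29
O -> Q -> M -> R: 16 + 11 + 11 = 38
The minimum is 16.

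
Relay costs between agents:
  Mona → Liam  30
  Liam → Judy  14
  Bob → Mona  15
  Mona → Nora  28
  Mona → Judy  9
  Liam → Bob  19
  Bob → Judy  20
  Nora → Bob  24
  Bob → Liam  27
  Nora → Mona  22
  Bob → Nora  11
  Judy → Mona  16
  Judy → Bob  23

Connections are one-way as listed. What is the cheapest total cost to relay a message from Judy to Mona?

Candidate routes:
Judy→Mona: 16
Judy→Bob→Mona: 23 + 15 = 38
Judy→Bob→Nora→Mona: 23 + 11 + 22 = 56
Shortest: 16.

16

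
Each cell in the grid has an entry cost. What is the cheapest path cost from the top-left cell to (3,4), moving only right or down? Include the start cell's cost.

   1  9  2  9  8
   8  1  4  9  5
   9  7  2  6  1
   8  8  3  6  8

Best path: (0,0) -> (1,0) -> (1,1) -> (1,2) -> (2,2) -> (2,3) -> (2,4) -> (3,4)
Cost: 1 + 8 + 1 + 4 + 2 + 6 + 1 + 8 = 31

31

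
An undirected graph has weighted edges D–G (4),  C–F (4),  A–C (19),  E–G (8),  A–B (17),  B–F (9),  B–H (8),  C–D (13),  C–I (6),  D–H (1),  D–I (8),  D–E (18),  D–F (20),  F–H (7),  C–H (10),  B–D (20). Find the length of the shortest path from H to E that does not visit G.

A few of the H→E routes:
H → D → E: 1 + 18 = 19
H → F → C → D → E: 7 + 4 + 13 + 18 = 42
H → C → I → D → E: 10 + 6 + 8 + 18 = 42
H → C → D → E: 10 + 13 + 18 = 41
H → F → C → I → D → E: 7 + 4 + 6 + 8 + 18 = 43
Best route has total 19.

19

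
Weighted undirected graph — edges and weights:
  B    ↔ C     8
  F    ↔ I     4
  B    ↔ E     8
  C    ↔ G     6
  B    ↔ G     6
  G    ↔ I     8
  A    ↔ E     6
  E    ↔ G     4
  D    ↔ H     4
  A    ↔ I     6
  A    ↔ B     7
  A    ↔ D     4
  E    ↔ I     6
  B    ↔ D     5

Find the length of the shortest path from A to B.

Comparing a few candidate routes:
A-E-G-B: 6 + 4 + 6 = 16
A-I-E-B: 6 + 6 + 8 = 20
A-B: 7
A-D-B: 4 + 5 = 9
A-E-B: 6 + 8 = 14
A-I-G-B: 6 + 8 + 6 = 20
Shortest: 7.

7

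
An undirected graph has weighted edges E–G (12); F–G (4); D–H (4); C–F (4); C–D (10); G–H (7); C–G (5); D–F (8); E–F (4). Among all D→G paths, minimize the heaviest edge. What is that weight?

7

Some routes from D to G:
D-H-G: max(4, 7) = 7
D-F-G: max(8, 4) = 8
D-F-C-G: max(8, 4, 5) = 8
Smallest bottleneck: 7.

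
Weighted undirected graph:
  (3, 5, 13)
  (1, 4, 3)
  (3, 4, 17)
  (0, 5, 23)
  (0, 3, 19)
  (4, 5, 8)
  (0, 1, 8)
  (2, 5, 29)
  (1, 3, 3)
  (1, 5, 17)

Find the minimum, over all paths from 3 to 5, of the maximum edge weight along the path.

8

Comparing a few candidate routes:
3 - 4 - 1 - 5: max(17, 3, 17) = 17
3 - 4 - 5: max(17, 8) = 17
3 - 5: max(13) = 13
3 - 1 - 4 - 5: max(3, 3, 8) = 8
3 - 1 - 5: max(3, 17) = 17
3 - 0 - 1 - 4 - 5: max(19, 8, 3, 8) = 19
Best route has worst link 8.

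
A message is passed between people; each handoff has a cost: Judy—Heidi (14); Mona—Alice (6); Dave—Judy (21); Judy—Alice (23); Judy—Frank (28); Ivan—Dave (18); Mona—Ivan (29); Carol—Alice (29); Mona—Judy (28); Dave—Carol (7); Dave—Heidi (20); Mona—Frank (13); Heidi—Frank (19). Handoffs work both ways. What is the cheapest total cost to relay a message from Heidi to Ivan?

38

Checking several routes:
Heidi→Frank→Mona→Ivan: 19 + 13 + 29 = 61
Heidi→Judy→Frank→Mona→Ivan: 14 + 28 + 13 + 29 = 84
Heidi→Dave→Ivan: 20 + 18 = 38
Heidi→Judy→Dave→Ivan: 14 + 21 + 18 = 53
Heidi→Judy→Alice→Mona→Ivan: 14 + 23 + 6 + 29 = 72
Heidi→Judy→Mona→Ivan: 14 + 28 + 29 = 71
The minimum is 38.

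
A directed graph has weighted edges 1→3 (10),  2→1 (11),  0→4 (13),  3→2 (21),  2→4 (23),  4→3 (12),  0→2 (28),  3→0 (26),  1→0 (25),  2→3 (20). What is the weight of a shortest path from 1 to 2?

31

Candidate routes:
1-0-4-3-2: 25 + 13 + 12 + 21 = 71
1-3-0-2: 10 + 26 + 28 = 64
1-3-2: 10 + 21 = 31
1-0-2: 25 + 28 = 53
Shortest: 31.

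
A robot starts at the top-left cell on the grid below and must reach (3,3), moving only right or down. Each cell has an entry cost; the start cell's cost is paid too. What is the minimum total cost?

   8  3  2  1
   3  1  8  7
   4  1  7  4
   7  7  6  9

Cheapest: [0,0] [0,1] [1,1] [2,1] [2,2] [2,3] [3,3]
  8 + 3 + 1 + 1 + 7 + 4 + 9 = 33

33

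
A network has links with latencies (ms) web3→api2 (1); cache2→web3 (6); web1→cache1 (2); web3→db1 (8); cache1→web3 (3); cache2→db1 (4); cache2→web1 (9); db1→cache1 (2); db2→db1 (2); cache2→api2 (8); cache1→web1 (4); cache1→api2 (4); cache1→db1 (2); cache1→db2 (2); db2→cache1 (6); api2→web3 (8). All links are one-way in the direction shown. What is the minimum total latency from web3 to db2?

12

Paths from web3 to db2:
web3→db1→cache1→db2: 8 + 2 + 2 = 12
The minimum is 12 ms.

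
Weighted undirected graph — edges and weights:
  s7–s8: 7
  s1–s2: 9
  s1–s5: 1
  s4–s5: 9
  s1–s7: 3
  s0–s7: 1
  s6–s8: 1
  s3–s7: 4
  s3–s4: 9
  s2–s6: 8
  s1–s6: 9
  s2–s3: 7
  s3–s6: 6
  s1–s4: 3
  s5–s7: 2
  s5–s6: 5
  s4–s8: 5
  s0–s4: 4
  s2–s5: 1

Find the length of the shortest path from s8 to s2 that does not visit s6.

A few of the s8→s2 routes:
s8 - s7 - s5 - s2: 7 + 2 + 1 = 10
s8 - s7 - s1 - s5 - s2: 7 + 3 + 1 + 1 = 12
s8 - s4 - s1 - s5 - s2: 5 + 3 + 1 + 1 = 10
Best route has total 10.

10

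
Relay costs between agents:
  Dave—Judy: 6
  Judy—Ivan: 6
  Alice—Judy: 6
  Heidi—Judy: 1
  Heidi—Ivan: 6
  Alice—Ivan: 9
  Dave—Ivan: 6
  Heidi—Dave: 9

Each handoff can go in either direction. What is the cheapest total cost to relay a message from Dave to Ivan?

Checking several routes:
Dave → Judy → Heidi → Ivan: 6 + 1 + 6 = 13
Dave → Ivan: 6
Dave → Judy → Ivan: 6 + 6 = 12
The minimum is 6.

6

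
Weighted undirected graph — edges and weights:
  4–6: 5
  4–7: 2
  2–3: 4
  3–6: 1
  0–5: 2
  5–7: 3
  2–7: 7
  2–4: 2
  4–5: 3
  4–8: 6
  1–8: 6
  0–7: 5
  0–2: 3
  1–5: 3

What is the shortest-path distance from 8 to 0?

11

Comparing a few candidate routes:
8 → 4 → 7 → 0: 6 + 2 + 5 = 13
8 → 4 → 7 → 5 → 0: 6 + 2 + 3 + 2 = 13
8 → 1 → 5 → 4 → 2 → 0: 6 + 3 + 3 + 2 + 3 = 17
8 → 4 → 2 → 0: 6 + 2 + 3 = 11
8 → 1 → 5 → 0: 6 + 3 + 2 = 11
8 → 4 → 5 → 0: 6 + 3 + 2 = 11
Best route has total 11.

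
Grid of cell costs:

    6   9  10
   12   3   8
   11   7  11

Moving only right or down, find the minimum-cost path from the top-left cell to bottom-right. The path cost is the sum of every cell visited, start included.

36

One optimal route is r0c0 r0c1 r1c1 r2c1 r2c2.
Its cost is 6 + 9 + 3 + 7 + 11 = 36.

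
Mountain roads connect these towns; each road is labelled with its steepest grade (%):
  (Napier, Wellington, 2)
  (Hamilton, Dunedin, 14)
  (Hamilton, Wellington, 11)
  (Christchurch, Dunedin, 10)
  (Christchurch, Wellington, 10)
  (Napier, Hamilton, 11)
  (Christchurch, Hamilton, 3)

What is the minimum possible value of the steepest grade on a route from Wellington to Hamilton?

Candidate routes:
Wellington -> Christchurch -> Hamilton: max(10, 3) = 10
Wellington -> Napier -> Hamilton: max(2, 11) = 11
Wellington -> Christchurch -> Dunedin -> Hamilton: max(10, 10, 14) = 14
Wellington -> Hamilton: max(11) = 11
Smallest bottleneck: 10%.

10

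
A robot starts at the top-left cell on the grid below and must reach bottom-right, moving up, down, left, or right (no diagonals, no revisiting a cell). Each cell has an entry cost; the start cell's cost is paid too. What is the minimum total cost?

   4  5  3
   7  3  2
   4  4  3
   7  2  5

22

Best path: (0,0) → (0,1) → (0,2) → (1,2) → (2,2) → (3,2)
Cost: 4 + 5 + 3 + 2 + 3 + 5 = 22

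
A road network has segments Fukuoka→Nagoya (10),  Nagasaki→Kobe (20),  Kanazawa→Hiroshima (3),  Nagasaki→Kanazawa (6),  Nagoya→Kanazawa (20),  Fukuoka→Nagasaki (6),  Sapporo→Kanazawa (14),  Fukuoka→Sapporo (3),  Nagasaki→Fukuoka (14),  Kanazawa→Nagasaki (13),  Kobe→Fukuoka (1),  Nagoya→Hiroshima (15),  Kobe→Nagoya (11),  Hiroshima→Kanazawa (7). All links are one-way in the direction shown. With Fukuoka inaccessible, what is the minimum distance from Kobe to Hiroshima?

26

Paths from Kobe to Hiroshima avoiding Fukuoka:
Kobe-Nagoya-Kanazawa-Hiroshima: 11 + 20 + 3 = 34
Kobe-Nagoya-Hiroshima: 11 + 15 = 26
Shortest: 26 km.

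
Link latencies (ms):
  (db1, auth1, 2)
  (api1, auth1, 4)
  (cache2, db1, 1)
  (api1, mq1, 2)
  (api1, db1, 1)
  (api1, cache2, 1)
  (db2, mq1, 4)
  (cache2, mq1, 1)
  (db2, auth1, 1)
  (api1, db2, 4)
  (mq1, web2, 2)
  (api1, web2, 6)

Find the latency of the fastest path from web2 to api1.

4

Checking several routes:
web2 - mq1 - db2 - api1: 2 + 4 + 4 = 10
web2 - mq1 - db2 - auth1 - db1 - api1: 2 + 4 + 1 + 2 + 1 = 10
web2 - mq1 - cache2 - api1: 2 + 1 + 1 = 4
web2 - api1: 6
web2 - mq1 - cache2 - db1 - api1: 2 + 1 + 1 + 1 = 5
web2 - mq1 - api1: 2 + 2 = 4
Shortest: 4 ms.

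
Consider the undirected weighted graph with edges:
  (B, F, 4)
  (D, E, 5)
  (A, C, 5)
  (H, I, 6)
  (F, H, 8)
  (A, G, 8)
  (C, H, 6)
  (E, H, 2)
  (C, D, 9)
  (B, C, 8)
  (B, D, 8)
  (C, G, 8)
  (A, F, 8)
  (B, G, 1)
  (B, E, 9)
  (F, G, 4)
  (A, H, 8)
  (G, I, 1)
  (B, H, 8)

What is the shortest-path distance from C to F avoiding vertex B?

12

A few of the C→F routes:
C→A→G→F: 5 + 8 + 4 = 17
C→G→F: 8 + 4 = 12
C→A→F: 5 + 8 = 13
C→H→I→G→F: 6 + 6 + 1 + 4 = 17
C→H→F: 6 + 8 = 14
Best route has total 12.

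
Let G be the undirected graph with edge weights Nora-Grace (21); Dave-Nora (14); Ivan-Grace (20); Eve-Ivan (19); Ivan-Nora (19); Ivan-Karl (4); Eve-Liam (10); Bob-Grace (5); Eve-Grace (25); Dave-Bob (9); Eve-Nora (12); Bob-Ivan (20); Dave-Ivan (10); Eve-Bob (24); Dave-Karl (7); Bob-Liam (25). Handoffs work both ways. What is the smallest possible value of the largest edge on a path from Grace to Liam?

Checking several routes:
Grace - Bob - Dave - Nora - Ivan - Eve - Liam: max(5, 9, 14, 19, 19, 10) = 19
Grace - Bob - Dave - Karl - Ivan - Eve - Liam: max(5, 9, 7, 4, 19, 10) = 19
Grace - Bob - Dave - Nora - Eve - Liam: max(5, 9, 14, 12, 10) = 14
Smallest bottleneck: 14.

14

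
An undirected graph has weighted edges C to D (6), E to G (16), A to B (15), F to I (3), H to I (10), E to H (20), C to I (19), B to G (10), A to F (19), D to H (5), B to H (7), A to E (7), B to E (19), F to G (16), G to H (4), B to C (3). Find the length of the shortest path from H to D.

5

A few of the H→D routes:
H → D: 5
H → I → C → D: 10 + 19 + 6 = 35
H → B → C → D: 7 + 3 + 6 = 16
H → G → E → B → C → D: 4 + 16 + 19 + 3 + 6 = 48
H → G → F → I → C → D: 4 + 16 + 3 + 19 + 6 = 48
H → G → B → C → D: 4 + 10 + 3 + 6 = 23
The minimum is 5.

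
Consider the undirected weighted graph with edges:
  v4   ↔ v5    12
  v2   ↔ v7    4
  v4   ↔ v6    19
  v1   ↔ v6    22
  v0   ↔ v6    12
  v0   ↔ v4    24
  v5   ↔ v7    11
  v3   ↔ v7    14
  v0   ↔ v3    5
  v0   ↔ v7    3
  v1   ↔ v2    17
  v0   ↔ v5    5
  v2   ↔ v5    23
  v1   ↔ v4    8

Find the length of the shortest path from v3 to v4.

A few of the v3→v4 routes:
v3→v7→v0→v5→v4: 14 + 3 + 5 + 12 = 34
v3→v0→v5→v4: 5 + 5 + 12 = 22
v3→v0→v7→v5→v4: 5 + 3 + 11 + 12 = 31
v3→v0→v4: 5 + 24 = 29
Shortest: 22.

22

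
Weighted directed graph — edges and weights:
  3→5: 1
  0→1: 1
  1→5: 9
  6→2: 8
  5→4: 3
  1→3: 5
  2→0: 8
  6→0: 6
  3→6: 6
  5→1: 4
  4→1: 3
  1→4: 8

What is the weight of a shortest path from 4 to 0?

Candidate routes:
4→1→3→6→0: 3 + 5 + 6 + 6 = 20
4→1→3→6→2→0: 3 + 5 + 6 + 8 + 8 = 30
The minimum is 20.

20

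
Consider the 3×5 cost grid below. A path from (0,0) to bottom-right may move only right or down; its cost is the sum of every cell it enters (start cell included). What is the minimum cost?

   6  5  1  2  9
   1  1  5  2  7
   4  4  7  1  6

Cheapest: [0,0] → [1,0] → [1,1] → [1,2] → [1,3] → [2,3] → [2,4]
  6 + 1 + 1 + 5 + 2 + 1 + 6 = 22
(Top row then right column would cost 36.)

22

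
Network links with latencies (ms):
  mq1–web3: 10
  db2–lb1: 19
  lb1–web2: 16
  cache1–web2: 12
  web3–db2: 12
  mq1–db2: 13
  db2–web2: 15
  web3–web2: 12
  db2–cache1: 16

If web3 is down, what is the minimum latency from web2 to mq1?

Routes from web2 to mq1 avoiding web3:
web2 -> lb1 -> db2 -> mq1: 16 + 19 + 13 = 48
web2 -> db2 -> mq1: 15 + 13 = 28
web2 -> cache1 -> db2 -> mq1: 12 + 16 + 13 = 41
Best route has total 28 ms.

28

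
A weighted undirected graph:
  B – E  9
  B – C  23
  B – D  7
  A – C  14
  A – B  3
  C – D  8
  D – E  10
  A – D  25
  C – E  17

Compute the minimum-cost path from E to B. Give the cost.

9

Some routes from E to B:
E -> D -> B: 10 + 7 = 17
E -> B: 9
E -> C -> A -> B: 17 + 14 + 3 = 34
E -> C -> D -> B: 17 + 8 + 7 = 32
Shortest: 9.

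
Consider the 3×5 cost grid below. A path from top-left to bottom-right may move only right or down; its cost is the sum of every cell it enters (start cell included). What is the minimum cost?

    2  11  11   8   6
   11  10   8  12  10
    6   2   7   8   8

44

Path r0c0 -> r1c0 -> r2c0 -> r2c1 -> r2c2 -> r2c3 -> r2c4: 2 + 11 + 6 + 2 + 7 + 8 + 8 = 44.
For comparison, the top-then-right route costs 56.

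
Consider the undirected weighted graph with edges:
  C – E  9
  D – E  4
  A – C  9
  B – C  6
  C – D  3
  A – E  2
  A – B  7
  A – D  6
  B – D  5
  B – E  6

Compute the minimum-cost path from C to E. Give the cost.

7

A few of the C→E routes:
C - E: 9
C - D - A - E: 3 + 6 + 2 = 11
C - D - E: 3 + 4 = 7
Best route has total 7.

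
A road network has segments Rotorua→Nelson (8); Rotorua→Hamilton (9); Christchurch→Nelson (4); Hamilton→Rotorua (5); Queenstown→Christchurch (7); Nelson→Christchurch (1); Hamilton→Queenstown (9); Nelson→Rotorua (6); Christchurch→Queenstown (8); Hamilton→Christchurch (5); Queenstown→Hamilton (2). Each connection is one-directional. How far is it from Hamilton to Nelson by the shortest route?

Routes from Hamilton to Nelson:
Hamilton→Queenstown→Christchurch→Nelson: 9 + 7 + 4 = 20
Hamilton→Rotorua→Nelson: 5 + 8 = 13
Hamilton→Christchurch→Nelson: 5 + 4 = 9
Shortest: 9.

9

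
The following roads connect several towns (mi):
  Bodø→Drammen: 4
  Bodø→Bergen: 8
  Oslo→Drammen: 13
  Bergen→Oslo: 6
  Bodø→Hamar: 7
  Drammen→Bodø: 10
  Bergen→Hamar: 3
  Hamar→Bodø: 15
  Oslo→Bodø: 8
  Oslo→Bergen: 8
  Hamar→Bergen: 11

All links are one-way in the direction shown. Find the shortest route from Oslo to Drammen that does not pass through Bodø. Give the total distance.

13

Paths from Oslo to Drammen avoiding Bodø:
Oslo→Drammen: 13
Best route has total 13 mi.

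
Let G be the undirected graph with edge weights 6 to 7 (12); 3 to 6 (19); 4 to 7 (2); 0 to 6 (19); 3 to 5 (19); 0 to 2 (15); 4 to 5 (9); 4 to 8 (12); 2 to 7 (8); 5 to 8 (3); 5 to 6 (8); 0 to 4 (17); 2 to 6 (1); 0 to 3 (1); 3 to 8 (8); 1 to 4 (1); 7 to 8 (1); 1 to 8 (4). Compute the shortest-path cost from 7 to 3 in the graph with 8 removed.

Checking several routes:
7→6→2→0→3: 12 + 1 + 15 + 1 = 29
7→2→6→3: 8 + 1 + 19 = 28
7→4→0→3: 2 + 17 + 1 = 20
7→2→0→3: 8 + 15 + 1 = 24
7→2→6→0→3: 8 + 1 + 19 + 1 = 29
7→4→5→3: 2 + 9 + 19 = 30
Shortest: 20.

20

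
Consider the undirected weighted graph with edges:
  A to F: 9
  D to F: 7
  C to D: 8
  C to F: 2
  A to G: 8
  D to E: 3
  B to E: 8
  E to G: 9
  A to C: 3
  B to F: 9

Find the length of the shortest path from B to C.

11

A few of the B→C routes:
B → F → A → C: 9 + 9 + 3 = 21
B → E → D → C: 8 + 3 + 8 = 19
B → E → D → F → C: 8 + 3 + 7 + 2 = 20
B → F → C: 9 + 2 = 11
B → F → D → C: 9 + 7 + 8 = 24
The minimum is 11.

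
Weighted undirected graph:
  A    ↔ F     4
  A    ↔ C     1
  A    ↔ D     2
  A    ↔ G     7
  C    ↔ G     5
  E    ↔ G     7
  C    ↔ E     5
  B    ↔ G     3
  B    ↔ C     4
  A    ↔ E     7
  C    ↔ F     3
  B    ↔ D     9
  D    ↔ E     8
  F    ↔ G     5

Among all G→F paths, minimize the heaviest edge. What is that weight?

Checking several routes:
G - B - C - A - F: max(3, 4, 1, 4) = 4
G - B - C - F: max(3, 4, 3) = 4
G - C - F: max(5, 3) = 5
G - C - A - F: max(5, 1, 4) = 5
The minimum achievable maximum is 4.

4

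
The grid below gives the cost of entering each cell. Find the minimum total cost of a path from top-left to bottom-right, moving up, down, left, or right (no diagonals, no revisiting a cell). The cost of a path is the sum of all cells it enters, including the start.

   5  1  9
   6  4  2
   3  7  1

13

Best path: r0c0→r0c1→r1c1→r1c2→r2c2
Cost: 5 + 1 + 4 + 2 + 1 = 13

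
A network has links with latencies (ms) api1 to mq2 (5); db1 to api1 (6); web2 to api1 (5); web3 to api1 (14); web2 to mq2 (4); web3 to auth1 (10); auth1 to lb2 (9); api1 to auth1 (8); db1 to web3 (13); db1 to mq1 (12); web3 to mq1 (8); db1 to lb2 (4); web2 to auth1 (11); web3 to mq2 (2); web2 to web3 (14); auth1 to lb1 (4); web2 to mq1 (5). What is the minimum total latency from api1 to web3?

Checking several routes:
api1 → mq2 → web3: 5 + 2 = 7
api1 → web2 → web3: 5 + 14 = 19
api1 → web3: 14
api1 → auth1 → web3: 8 + 10 = 18
api1 → web2 → mq1 → web3: 5 + 5 + 8 = 18
api1 → web2 → mq2 → web3: 5 + 4 + 2 = 11
Shortest: 7 ms.

7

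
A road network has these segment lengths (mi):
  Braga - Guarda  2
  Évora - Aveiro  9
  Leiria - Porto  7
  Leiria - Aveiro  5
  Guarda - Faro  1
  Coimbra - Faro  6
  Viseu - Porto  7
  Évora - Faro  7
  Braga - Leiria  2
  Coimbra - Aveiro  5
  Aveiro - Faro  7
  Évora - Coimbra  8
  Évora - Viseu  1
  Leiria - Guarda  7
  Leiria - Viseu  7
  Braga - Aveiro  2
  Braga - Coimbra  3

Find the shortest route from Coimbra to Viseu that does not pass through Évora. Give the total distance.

Comparing a few candidate routes:
Coimbra - Braga - Leiria - Viseu: 3 + 2 + 7 = 12
Coimbra - Aveiro - Braga - Leiria - Viseu: 5 + 2 + 2 + 7 = 16
Coimbra - Faro - Guarda - Braga - Leiria - Viseu: 6 + 1 + 2 + 2 + 7 = 18
Coimbra - Braga - Aveiro - Leiria - Viseu: 3 + 2 + 5 + 7 = 17
Coimbra - Aveiro - Leiria - Viseu: 5 + 5 + 7 = 17
The minimum is 12 mi.

12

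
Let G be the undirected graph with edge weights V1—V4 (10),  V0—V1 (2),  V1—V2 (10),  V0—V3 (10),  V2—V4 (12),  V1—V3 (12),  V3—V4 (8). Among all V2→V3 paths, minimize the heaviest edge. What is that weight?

10

Comparing a few candidate routes:
V2 - V4 - V1 - V3: max(12, 10, 12) = 12
V2 - V1 - V4 - V3: max(10, 10, 8) = 10
V2 - V1 - V0 - V3: max(10, 2, 10) = 10
V2 - V4 - V3: max(12, 8) = 12
Best route has worst link 10.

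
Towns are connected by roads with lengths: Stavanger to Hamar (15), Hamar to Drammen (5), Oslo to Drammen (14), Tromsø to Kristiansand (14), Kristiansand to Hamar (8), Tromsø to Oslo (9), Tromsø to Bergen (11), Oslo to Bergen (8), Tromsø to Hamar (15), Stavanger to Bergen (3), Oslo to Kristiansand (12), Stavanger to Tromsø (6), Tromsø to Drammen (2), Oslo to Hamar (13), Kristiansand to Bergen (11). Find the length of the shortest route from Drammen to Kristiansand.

Some routes from Drammen to Kristiansand:
Drammen - Tromsø - Oslo - Kristiansand: 2 + 9 + 12 = 23
Drammen - Tromsø - Stavanger - Bergen - Kristiansand: 2 + 6 + 3 + 11 = 22
Drammen - Hamar - Kristiansand: 5 + 8 = 13
Drammen - Tromsø - Kristiansand: 2 + 14 = 16
Shortest: 13.

13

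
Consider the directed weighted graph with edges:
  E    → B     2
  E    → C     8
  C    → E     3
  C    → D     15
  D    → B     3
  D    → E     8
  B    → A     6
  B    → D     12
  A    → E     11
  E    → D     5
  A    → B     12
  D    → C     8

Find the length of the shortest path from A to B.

12

Comparing a few candidate routes:
A-E-B: 11 + 2 = 13
A-E-D-B: 11 + 5 + 3 = 19
A-B: 12
The minimum is 12.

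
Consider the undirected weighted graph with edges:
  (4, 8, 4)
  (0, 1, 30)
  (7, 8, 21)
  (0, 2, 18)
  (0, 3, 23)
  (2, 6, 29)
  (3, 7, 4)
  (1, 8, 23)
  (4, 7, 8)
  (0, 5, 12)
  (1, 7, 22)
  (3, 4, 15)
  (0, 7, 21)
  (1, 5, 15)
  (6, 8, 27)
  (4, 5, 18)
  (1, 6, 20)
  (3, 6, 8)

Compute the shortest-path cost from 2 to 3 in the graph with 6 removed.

A few of the 2→3 routes:
2-0-5-4-7-3: 18 + 12 + 18 + 8 + 4 = 60
2-0-7-3: 18 + 21 + 4 = 43
2-0-3: 18 + 23 = 41
2-0-7-4-3: 18 + 21 + 8 + 15 = 62
2-0-5-4-3: 18 + 12 + 18 + 15 = 63
The minimum is 41.

41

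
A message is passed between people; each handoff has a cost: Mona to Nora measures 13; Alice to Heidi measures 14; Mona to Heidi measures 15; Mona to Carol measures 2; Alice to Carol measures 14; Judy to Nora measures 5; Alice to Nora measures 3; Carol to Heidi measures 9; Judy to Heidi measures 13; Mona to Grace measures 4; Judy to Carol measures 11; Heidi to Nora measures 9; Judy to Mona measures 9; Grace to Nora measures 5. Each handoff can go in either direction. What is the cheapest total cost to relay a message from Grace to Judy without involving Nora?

13

Checking several routes:
Grace→Mona→Carol→Judy: 4 + 2 + 11 = 17
Grace→Mona→Heidi→Judy: 4 + 15 + 13 = 32
Grace→Mona→Carol→Heidi→Judy: 4 + 2 + 9 + 13 = 28
Grace→Mona→Judy: 4 + 9 = 13
Grace→Mona→Heidi→Carol→Judy: 4 + 15 + 9 + 11 = 39
Shortest: 13.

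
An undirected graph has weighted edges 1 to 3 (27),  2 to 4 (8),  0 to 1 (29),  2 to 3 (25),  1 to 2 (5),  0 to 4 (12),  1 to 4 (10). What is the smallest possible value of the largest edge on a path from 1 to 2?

Paths from 1 to 2:
1 → 3 → 2: max(27, 25) = 27
1 → 0 → 4 → 2: max(29, 12, 8) = 29
1 → 2: max(5) = 5
1 → 4 → 2: max(10, 8) = 10
Best route has worst link 5.

5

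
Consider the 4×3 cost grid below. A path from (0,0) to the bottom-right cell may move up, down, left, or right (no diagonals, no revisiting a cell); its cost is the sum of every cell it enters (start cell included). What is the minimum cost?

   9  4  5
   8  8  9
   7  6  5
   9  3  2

32

Path r0c0→r0c1→r1c1→r2c1→r3c1→r3c2: 9 + 4 + 8 + 6 + 3 + 2 = 32.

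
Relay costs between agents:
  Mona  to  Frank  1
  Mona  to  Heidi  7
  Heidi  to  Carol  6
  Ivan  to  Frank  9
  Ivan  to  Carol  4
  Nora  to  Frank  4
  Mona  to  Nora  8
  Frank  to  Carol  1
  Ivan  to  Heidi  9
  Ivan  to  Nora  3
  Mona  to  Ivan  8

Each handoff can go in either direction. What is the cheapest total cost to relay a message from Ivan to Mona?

A few of the Ivan→Mona routes:
Ivan → Nora → Frank → Mona: 3 + 4 + 1 = 8
Ivan → Carol → Frank → Mona: 4 + 1 + 1 = 6
Ivan → Mona: 8
Ivan → Frank → Mona: 9 + 1 = 10
Best route has total 6.

6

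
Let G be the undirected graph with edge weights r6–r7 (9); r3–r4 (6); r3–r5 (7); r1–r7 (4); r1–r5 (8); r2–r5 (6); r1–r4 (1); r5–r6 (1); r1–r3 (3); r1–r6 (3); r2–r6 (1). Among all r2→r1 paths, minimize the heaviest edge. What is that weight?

3

Checking several routes:
r2-r5-r6-r1: max(6, 1, 3) = 6
r2-r6-r5-r3-r4-r1: max(1, 1, 7, 6, 1) = 7
r2-r6-r1: max(1, 3) = 3
Best route has worst link 3.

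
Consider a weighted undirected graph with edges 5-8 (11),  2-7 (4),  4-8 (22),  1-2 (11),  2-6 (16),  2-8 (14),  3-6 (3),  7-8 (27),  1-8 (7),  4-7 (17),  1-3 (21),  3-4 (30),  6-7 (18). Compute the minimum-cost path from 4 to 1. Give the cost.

Checking several routes:
4-7-2-8-1: 17 + 4 + 14 + 7 = 42
4-3-1: 30 + 21 = 51
4-8-1: 22 + 7 = 29
4-8-2-1: 22 + 14 + 11 = 47
4-7-2-1: 17 + 4 + 11 = 32
The minimum is 29.

29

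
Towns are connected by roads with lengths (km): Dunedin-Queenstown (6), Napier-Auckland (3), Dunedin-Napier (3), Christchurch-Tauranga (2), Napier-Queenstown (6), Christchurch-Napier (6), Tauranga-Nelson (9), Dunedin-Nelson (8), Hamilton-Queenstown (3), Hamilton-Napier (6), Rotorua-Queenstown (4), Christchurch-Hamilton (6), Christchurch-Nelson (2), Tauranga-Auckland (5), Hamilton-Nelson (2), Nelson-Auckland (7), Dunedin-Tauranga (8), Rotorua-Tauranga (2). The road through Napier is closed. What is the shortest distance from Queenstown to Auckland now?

11

A few of the Queenstown→Auckland routes:
Queenstown→Hamilton→Nelson→Auckland: 3 + 2 + 7 = 12
Queenstown→Hamilton→Christchurch→Tauranga→Auckland: 3 + 6 + 2 + 5 = 16
Queenstown→Hamilton→Nelson→Christchurch→Tauranga→Auckland: 3 + 2 + 2 + 2 + 5 = 14
Queenstown→Rotorua→Tauranga→Auckland: 4 + 2 + 5 = 11
Shortest: 11 km.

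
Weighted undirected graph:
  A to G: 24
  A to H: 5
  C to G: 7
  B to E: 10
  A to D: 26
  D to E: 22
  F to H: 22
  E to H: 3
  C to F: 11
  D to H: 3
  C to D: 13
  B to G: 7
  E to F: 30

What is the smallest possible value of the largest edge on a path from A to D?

5

A few of the A→D routes:
A → H → F → C → G → B → E → D: max(5, 22, 11, 7, 7, 10, 22) = 22
A → H → D: max(5, 3) = 5
A → H → F → C → D: max(5, 22, 11, 13) = 22
A → H → E → B → G → C → D: max(5, 3, 10, 7, 7, 13) = 13
Smallest bottleneck: 5.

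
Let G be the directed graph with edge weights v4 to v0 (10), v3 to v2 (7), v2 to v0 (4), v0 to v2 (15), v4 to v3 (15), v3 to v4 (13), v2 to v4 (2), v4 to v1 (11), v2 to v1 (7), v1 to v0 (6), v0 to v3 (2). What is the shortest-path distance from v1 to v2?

15

Routes from v1 to v2:
v1-v0-v2: 6 + 15 = 21
v1-v0-v3-v2: 6 + 2 + 7 = 15
Best route has total 15.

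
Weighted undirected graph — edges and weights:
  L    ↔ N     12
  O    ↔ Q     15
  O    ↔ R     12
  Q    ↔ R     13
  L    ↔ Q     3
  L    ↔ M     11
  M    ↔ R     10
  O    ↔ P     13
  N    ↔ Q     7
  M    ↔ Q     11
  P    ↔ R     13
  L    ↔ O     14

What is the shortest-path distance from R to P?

Comparing a few candidate routes:
R - P: 13
R - O - P: 12 + 13 = 25
R - Q - O - P: 13 + 15 + 13 = 41
R - Q - L - O - P: 13 + 3 + 14 + 13 = 43
Shortest: 13.

13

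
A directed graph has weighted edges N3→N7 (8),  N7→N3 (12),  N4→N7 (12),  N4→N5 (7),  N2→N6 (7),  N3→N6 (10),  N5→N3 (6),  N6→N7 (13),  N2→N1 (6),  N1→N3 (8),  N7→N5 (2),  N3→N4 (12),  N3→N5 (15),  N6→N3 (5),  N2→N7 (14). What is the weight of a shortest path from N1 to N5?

18

Some routes from N1 to N5:
N1-N3-N7-N5: 8 + 8 + 2 = 18
N1-N3-N4-N5: 8 + 12 + 7 = 27
N1-N3-N5: 8 + 15 = 23
Shortest: 18.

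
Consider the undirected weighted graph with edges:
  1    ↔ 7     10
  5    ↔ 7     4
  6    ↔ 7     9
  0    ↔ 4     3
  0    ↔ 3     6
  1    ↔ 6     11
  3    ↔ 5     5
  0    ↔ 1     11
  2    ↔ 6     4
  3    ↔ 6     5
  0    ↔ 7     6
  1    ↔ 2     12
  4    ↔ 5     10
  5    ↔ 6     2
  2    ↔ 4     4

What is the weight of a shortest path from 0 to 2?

A few of the 0→2 routes:
0 → 4 → 2: 3 + 4 = 7
0 → 3 → 6 → 2: 6 + 5 + 4 = 15
0 → 7 → 5 → 6 → 2: 6 + 4 + 2 + 4 = 16
0 → 3 → 5 → 6 → 2: 6 + 5 + 2 + 4 = 17
The minimum is 7.

7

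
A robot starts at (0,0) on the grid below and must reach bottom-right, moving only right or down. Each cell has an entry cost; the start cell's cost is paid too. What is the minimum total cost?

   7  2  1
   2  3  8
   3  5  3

Cheapest: [0,0] → [0,1] → [1,1] → [2,1] → [2,2]
  7 + 2 + 3 + 5 + 3 = 20
For comparison, the top-then-right route costs 21.

20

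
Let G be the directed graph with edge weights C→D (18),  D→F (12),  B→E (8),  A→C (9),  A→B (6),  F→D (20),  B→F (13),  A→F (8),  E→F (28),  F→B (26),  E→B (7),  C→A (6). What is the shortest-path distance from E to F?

Candidate routes:
E -> F: 28
E -> B -> F: 7 + 13 = 20
Best route has total 20.

20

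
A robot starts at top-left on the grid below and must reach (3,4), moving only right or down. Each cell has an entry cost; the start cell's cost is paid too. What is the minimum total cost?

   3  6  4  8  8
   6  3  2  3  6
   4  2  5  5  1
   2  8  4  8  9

Take r0c0 → r0c1 → r1c1 → r1c2 → r1c3 → r2c3 → r2c4 → r3c4 for a total of 3 + 6 + 3 + 2 + 3 + 5 + 1 + 9 = 32.

32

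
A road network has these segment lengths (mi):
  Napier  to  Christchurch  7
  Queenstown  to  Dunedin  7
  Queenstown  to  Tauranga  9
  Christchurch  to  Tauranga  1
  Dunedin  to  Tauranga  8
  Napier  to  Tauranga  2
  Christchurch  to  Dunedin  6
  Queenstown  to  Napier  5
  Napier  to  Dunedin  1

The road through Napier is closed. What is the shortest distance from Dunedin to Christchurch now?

Candidate routes:
Dunedin→Christchurch: 6
Dunedin→Queenstown→Tauranga→Christchurch: 7 + 9 + 1 = 17
Dunedin→Tauranga→Christchurch: 8 + 1 = 9
The minimum is 6 mi.

6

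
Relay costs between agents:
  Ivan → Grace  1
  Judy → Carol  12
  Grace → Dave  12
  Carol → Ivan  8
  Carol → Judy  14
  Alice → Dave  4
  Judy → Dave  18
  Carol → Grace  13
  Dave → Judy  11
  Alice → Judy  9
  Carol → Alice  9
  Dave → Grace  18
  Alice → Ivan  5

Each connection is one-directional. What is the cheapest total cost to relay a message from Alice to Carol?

Paths from Alice to Carol:
Alice - Ivan - Grace - Dave - Judy - Carol: 5 + 1 + 12 + 11 + 12 = 41
Alice - Judy - Carol: 9 + 12 = 21
Alice - Dave - Judy - Carol: 4 + 11 + 12 = 27
Shortest: 21.

21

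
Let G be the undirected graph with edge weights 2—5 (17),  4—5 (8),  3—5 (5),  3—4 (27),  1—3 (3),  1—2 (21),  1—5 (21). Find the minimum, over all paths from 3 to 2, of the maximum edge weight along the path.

17

Comparing a few candidate routes:
3→1→5→2: max(3, 21, 17) = 21
3→5→1→2: max(5, 21, 21) = 21
3→4→5→2: max(27, 8, 17) = 27
3→5→2: max(5, 17) = 17
3→1→2: max(3, 21) = 21
Smallest bottleneck: 17.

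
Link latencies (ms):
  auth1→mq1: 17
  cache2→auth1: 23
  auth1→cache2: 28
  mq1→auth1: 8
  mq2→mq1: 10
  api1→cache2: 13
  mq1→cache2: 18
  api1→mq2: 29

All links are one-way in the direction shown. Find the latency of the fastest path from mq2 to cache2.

Routes from mq2 to cache2:
mq2 - mq1 - auth1 - cache2: 10 + 8 + 28 = 46
mq2 - mq1 - cache2: 10 + 18 = 28
The minimum is 28 ms.

28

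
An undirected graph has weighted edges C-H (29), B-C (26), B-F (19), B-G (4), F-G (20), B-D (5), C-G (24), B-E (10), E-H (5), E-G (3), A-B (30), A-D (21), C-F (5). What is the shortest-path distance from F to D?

24

Checking several routes:
F→C→B→D: 5 + 26 + 5 = 36
F→G→E→B→D: 20 + 3 + 10 + 5 = 38
F→C→G→B→D: 5 + 24 + 4 + 5 = 38
F→C→G→E→B→D: 5 + 24 + 3 + 10 + 5 = 47
F→G→B→D: 20 + 4 + 5 = 29
F→B→D: 19 + 5 = 24
Best route has total 24.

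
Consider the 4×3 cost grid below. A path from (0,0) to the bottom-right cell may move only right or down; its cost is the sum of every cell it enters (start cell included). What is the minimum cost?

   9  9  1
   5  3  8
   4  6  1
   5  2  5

Take [0,0] [1,0] [1,1] [2,1] [2,2] [3,2] for a total of 9 + 5 + 3 + 6 + 1 + 5 = 29.
For comparison, the top-then-right route costs 33.

29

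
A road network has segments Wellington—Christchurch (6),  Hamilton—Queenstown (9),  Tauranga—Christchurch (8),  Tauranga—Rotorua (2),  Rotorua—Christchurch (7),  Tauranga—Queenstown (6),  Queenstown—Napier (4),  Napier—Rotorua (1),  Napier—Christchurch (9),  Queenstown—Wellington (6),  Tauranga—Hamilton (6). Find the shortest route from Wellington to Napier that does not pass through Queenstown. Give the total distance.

14

Routes from Wellington to Napier avoiding Queenstown:
Wellington→Christchurch→Tauranga→Rotorua→Napier: 6 + 8 + 2 + 1 = 17
Wellington→Christchurch→Napier: 6 + 9 = 15
Wellington→Christchurch→Rotorua→Napier: 6 + 7 + 1 = 14
The minimum is 14 mi.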